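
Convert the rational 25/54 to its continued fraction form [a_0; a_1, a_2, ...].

Run the Euclidean algorithm on 25 and 54; the successive quotients are the partial quotients a_0, a_1, ... (each step inverts the fractional part left over by the previous one):
  25 = 0*54 + 25, so a_0 = 0.
  54 = 2*25 + 4, so a_1 = 2.
  25 = 6*4 + 1, so a_2 = 6.
  4 = 4*1 + 0, so a_3 = 4.
The remainder reaches 0 after 4 divisions, so the expansion has 4 partial quotients, read off in order.

[0; 2, 6, 4]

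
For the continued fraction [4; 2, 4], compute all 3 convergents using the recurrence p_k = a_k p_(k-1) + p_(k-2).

Using the convergent recurrence p_i = a_i*p_{i-1} + p_{i-2}, q_i = a_i*q_{i-1} + q_{i-2} with p_{-2}=0, p_{-1}=1, q_{-2}=1, q_{-1}=0:
  i=0: a_0=4, p_0 = 4*1 + 0 = 4, q_0 = 4*0 + 1 = 1.
  i=1: a_1=2, p_1 = 2*4 + 1 = 9, q_1 = 2*1 + 0 = 2.
  i=2: a_2=4, p_2 = 4*9 + 4 = 40, q_2 = 4*2 + 1 = 9.

4/1, 9/2, 40/9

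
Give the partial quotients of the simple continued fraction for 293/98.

[2; 1, 97]

Run the Euclidean algorithm on 293 and 98; the successive quotients are the partial quotients a_0, a_1, ... (each step inverts the fractional part left over by the previous one):
  293 = 2*98 + 97, so a_0 = 2.
  98 = 1*97 + 1, so a_1 = 1.
  97 = 97*1 + 0, so a_2 = 97.
The remainder reaches 0 after 3 divisions, so the expansion has 3 partial quotients, read off in order.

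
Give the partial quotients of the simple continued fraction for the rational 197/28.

Run the Euclidean algorithm on 197 and 28; the successive quotients are the partial quotients a_0, a_1, ... (each step inverts the fractional part left over by the previous one):
  197 = 7*28 + 1, so a_0 = 7.
  28 = 28*1 + 0, so a_1 = 28.
The remainder reaches 0 after 2 divisions, so the expansion has 2 partial quotients, read off in order.

[7; 28]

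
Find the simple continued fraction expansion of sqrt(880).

Write x_i = (sqrt(880) + m_i)/d_i with (m_0, d_0) = (0, 1). a_0 = floor(sqrt(880)) = 29, since 29^2 = 841 <= 880 < 900 = 30^2.
Iterate m_{i+1} = d_i*a_i - m_i, d_{i+1} = (880 - m_{i+1}^2)/d_i, a_{i+1} = floor((a_0 + m_{i+1})/d_{i+1}):
  m_1 = 1*29 - 0 = 29, d_1 = (880 - 29^2)/1 = 39/1 = 39, a_1 = floor((29 + 29)/39) = 1.
  m_2 = 39*1 - 29 = 10, d_2 = (880 - 10^2)/39 = 780/39 = 20, a_2 = floor((29 + 10)/20) = 1.
  m_3 = 20*1 - 10 = 10, d_3 = (880 - 10^2)/20 = 780/20 = 39, a_3 = floor((29 + 10)/39) = 1.
  m_4 = 39*1 - 10 = 29, d_4 = (880 - 29^2)/39 = 39/39 = 1, a_4 = floor((29 + 29)/1) = 58.
  m_5 = 1*58 - 29 = 29, d_5 = (880 - 29^2)/1 = 39/1 = 39: (m_5, d_5) = (m_1, d_1) = (29, 39), so from here the quotients repeat a_1, ..., a_4; the period length is 4.
Hence the expansion of sqrt(880) is a_0 = 29 followed by the repeating block 1, 1, 1, 58 (period 4).

[29; (1, 1, 1, 58)]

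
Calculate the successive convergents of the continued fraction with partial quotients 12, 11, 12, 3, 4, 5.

12/1, 133/11, 1608/133, 4957/410, 21436/1773, 112137/9275

Using the convergent recurrence p_i = a_i*p_{i-1} + p_{i-2}, q_i = a_i*q_{i-1} + q_{i-2} with p_{-2}=0, p_{-1}=1, q_{-2}=1, q_{-1}=0:
  i=0: a_0=12, p_0 = 12*1 + 0 = 12, q_0 = 12*0 + 1 = 1.
  i=1: a_1=11, p_1 = 11*12 + 1 = 133, q_1 = 11*1 + 0 = 11.
  i=2: a_2=12, p_2 = 12*133 + 12 = 1608, q_2 = 12*11 + 1 = 133.
  i=3: a_3=3, p_3 = 3*1608 + 133 = 4957, q_3 = 3*133 + 11 = 410.
  i=4: a_4=4, p_4 = 4*4957 + 1608 = 21436, q_4 = 4*410 + 133 = 1773.
  i=5: a_5=5, p_5 = 5*21436 + 4957 = 112137, q_5 = 5*1773 + 410 = 9275.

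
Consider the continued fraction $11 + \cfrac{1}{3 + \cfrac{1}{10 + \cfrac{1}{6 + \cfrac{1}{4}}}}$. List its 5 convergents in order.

11/1, 34/3, 351/31, 2140/189, 8911/787

Using the convergent recurrence p_i = a_i*p_{i-1} + p_{i-2}, q_i = a_i*q_{i-1} + q_{i-2} with p_{-2}=0, p_{-1}=1, q_{-2}=1, q_{-1}=0:
  i=0: a_0=11, p_0 = 11*1 + 0 = 11, q_0 = 11*0 + 1 = 1.
  i=1: a_1=3, p_1 = 3*11 + 1 = 34, q_1 = 3*1 + 0 = 3.
  i=2: a_2=10, p_2 = 10*34 + 11 = 351, q_2 = 10*3 + 1 = 31.
  i=3: a_3=6, p_3 = 6*351 + 34 = 2140, q_3 = 6*31 + 3 = 189.
  i=4: a_4=4, p_4 = 4*2140 + 351 = 8911, q_4 = 4*189 + 31 = 787.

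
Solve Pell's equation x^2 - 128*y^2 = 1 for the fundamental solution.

First expand sqrt(128) as a continued fraction. With x_i = (sqrt(128) + m_i)/d_i and (m_0, d_0) = (0, 1): a_0 = floor(sqrt(128)) = 11, since 11^2 = 121 <= 128 < 144 = 12^2.
Iterate m_{i+1} = d_i*a_i - m_i, d_{i+1} = (128 - m_{i+1}^2)/d_i, a_{i+1} = floor((a_0 + m_{i+1})/d_{i+1}):
  m_1 = 1*11 - 0 = 11, d_1 = (128 - 11^2)/1 = 7/1 = 7, a_1 = floor((11 + 11)/7) = 3.
  m_2 = 7*3 - 11 = 10, d_2 = (128 - 10^2)/7 = 28/7 = 4, a_2 = floor((11 + 10)/4) = 5.
  m_3 = 4*5 - 10 = 10, d_3 = (128 - 10^2)/4 = 28/4 = 7, a_3 = floor((11 + 10)/7) = 3.
  m_4 = 7*3 - 10 = 11, d_4 = (128 - 11^2)/7 = 7/7 = 1, a_4 = floor((11 + 11)/1) = 22.
  m_5 = 1*22 - 11 = 11, d_5 = (128 - 11^2)/1 = 7/1 = 7: (m_5, d_5) = (m_1, d_1) = (11, 7), so from here the quotients repeat a_1, ..., a_4; the period length is 4.
So sqrt(128) = [11; (3, 5, 3, 22)] with period length k = 4.
k is even, so the fundamental solution of x^2 - 128y^2 = 1 is (p_{k-1}, q_{k-1}) = (p_3, q_3); compute convergents through index 3.
Convergents (p_i = a_i*p_{i-1} + p_{i-2}, q_i = a_i*q_{i-1} + q_{i-2} with p_{-2}=0, p_{-1}=1, q_{-2}=1, q_{-1}=0):
  i=0: a_0=11, p_0 = 11*1 + 0 = 11, q_0 = 11*0 + 1 = 1.
  i=1: a_1=3, p_1 = 3*11 + 1 = 34, q_1 = 3*1 + 0 = 3.
  i=2: a_2=5, p_2 = 5*34 + 11 = 181, q_2 = 5*3 + 1 = 16.
  i=3: a_3=3, p_3 = 3*181 + 34 = 577, q_3 = 3*16 + 3 = 51.
Check: 577^2 - 128*51^2 = 332929 - 332928 = 1, so (x, y) = (577, 51) solves the equation, and by the theorem it is the least positive solution.

(x, y) = (577, 51)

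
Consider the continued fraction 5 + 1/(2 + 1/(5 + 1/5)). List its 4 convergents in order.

Using the convergent recurrence p_i = a_i*p_{i-1} + p_{i-2}, q_i = a_i*q_{i-1} + q_{i-2} with p_{-2}=0, p_{-1}=1, q_{-2}=1, q_{-1}=0:
  i=0: a_0=5, p_0 = 5*1 + 0 = 5, q_0 = 5*0 + 1 = 1.
  i=1: a_1=2, p_1 = 2*5 + 1 = 11, q_1 = 2*1 + 0 = 2.
  i=2: a_2=5, p_2 = 5*11 + 5 = 60, q_2 = 5*2 + 1 = 11.
  i=3: a_3=5, p_3 = 5*60 + 11 = 311, q_3 = 5*11 + 2 = 57.

5/1, 11/2, 60/11, 311/57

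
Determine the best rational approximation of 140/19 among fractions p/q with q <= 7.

Expand x = 140/19 as a continued fraction with the Euclidean algorithm:
  140 = 7*19 + 7, so a_0 = 7.
  19 = 2*7 + 5, so a_1 = 2.
  7 = 1*5 + 2, so a_2 = 1.
  5 = 2*2 + 1, so a_3 = 2.
  2 = 2*1 + 0, so a_4 = 2.
so x = [7; 2, 1, 2, 2].
Convergents (p_i = a_i*p_{i-1} + p_{i-2}, q_i = a_i*q_{i-1} + q_{i-2} with p_{-2}=0, p_{-1}=1, q_{-2}=1, q_{-1}=0), until the denominator exceeds 7:
  i=0: a_0=7, p_0 = 7*1 + 0 = 7, q_0 = 7*0 + 1 = 1.
  i=1: a_1=2, p_1 = 2*7 + 1 = 15, q_1 = 2*1 + 0 = 2.
  i=2: a_2=1, p_2 = 1*15 + 7 = 22, q_2 = 1*2 + 1 = 3.
  i=3: a_3=2, p_3 = 2*22 + 15 = 59, q_3 = 2*3 + 2 = 8.
q_3 = 8 > 7, so the last convergent with denominator <= 7 is p_2/q_2 = 22/3.
The closest fraction with denominator <= 7 is either p_2/q_2 or the intermediate fraction (k*p_2 + p_1)/(k*q_2 + q_1) with the largest k >= 1 whose denominator stays <= 7; these approach x as k grows, and every other convergent or intermediate fraction in range is farther away.
Largest k: floor((7 - q_1)/q_2) = floor((7 - 2)/3) = 1.
That gives (1*22 + 15)/(1*3 + 2) = 37/5.
Compare the errors: |x - 22/3| = |140*3 - 22*19|/(19*3) = 2/57, and |x - 37/5| = |140*5 - 37*19|/(19*5) = 3/95.
Cross-multiplying, 3*57 = 171 < 190 = 2*95, so 3/95 is smaller: the intermediate fraction 37/5 is closer to x than 22/3.

37/5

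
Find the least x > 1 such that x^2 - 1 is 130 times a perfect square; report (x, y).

(x, y) = (6499, 570)

First expand sqrt(130) as a continued fraction. With x_i = (sqrt(130) + m_i)/d_i and (m_0, d_0) = (0, 1): a_0 = floor(sqrt(130)) = 11, since 11^2 = 121 <= 130 < 144 = 12^2.
Iterate m_{i+1} = d_i*a_i - m_i, d_{i+1} = (130 - m_{i+1}^2)/d_i, a_{i+1} = floor((a_0 + m_{i+1})/d_{i+1}):
  m_1 = 1*11 - 0 = 11, d_1 = (130 - 11^2)/1 = 9/1 = 9, a_1 = floor((11 + 11)/9) = 2.
  m_2 = 9*2 - 11 = 7, d_2 = (130 - 7^2)/9 = 81/9 = 9, a_2 = floor((11 + 7)/9) = 2.
  m_3 = 9*2 - 7 = 11, d_3 = (130 - 11^2)/9 = 9/9 = 1, a_3 = floor((11 + 11)/1) = 22.
  m_4 = 1*22 - 11 = 11, d_4 = (130 - 11^2)/1 = 9/1 = 9: (m_4, d_4) = (m_1, d_1) = (11, 9), so from here the quotients repeat a_1, ..., a_3; the period length is 3.
So sqrt(130) = [11; (2, 2, 22)] with period length k = 3.
k is odd, so (p_{k-1}, q_{k-1}) only solves x^2 - 130y^2 = -1 and the fundamental solution of x^2 - 130y^2 = 1 is (p_{2k-1}, q_{2k-1}) = (p_5, q_5); compute convergents through index 5, running through the period twice.
Convergents (p_i = a_i*p_{i-1} + p_{i-2}, q_i = a_i*q_{i-1} + q_{i-2} with p_{-2}=0, p_{-1}=1, q_{-2}=1, q_{-1}=0):
  i=0: a_0=11, p_0 = 11*1 + 0 = 11, q_0 = 11*0 + 1 = 1.
  i=1: a_1=2, p_1 = 2*11 + 1 = 23, q_1 = 2*1 + 0 = 2.
  i=2: a_2=2, p_2 = 2*23 + 11 = 57, q_2 = 2*2 + 1 = 5.
  i=3: a_3=22, p_3 = 22*57 + 23 = 1277, q_3 = 22*5 + 2 = 112.
  i=4: a_4=2, p_4 = 2*1277 + 57 = 2611, q_4 = 2*112 + 5 = 229.
  i=5: a_5=2, p_5 = 2*2611 + 1277 = 6499, q_5 = 2*229 + 112 = 570.
Indeed p_2^2 - 130*q_2^2 = 3249 - 3250 = -1, not +1.
Check: 6499^2 - 130*570^2 = 42237001 - 42237000 = 1, so (x, y) = (6499, 570) solves the equation, and by the theorem it is the least positive solution.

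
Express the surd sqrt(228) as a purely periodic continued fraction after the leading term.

[15; (10, 30)]

Write x_i = (sqrt(228) + m_i)/d_i with (m_0, d_0) = (0, 1). a_0 = floor(sqrt(228)) = 15, since 15^2 = 225 <= 228 < 256 = 16^2.
Iterate m_{i+1} = d_i*a_i - m_i, d_{i+1} = (228 - m_{i+1}^2)/d_i, a_{i+1} = floor((a_0 + m_{i+1})/d_{i+1}):
  m_1 = 1*15 - 0 = 15, d_1 = (228 - 15^2)/1 = 3/1 = 3, a_1 = floor((15 + 15)/3) = 10.
  m_2 = 3*10 - 15 = 15, d_2 = (228 - 15^2)/3 = 3/3 = 1, a_2 = floor((15 + 15)/1) = 30.
  m_3 = 1*30 - 15 = 15, d_3 = (228 - 15^2)/1 = 3/1 = 3: (m_3, d_3) = (m_1, d_1) = (15, 3), so from here the quotients repeat a_1, a_2; the period length is 2.
Hence the expansion of sqrt(228) is a_0 = 15 followed by the repeating block 10, 30 (period 2).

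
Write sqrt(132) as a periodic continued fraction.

[11; (2, 22)]

Write x_i = (sqrt(132) + m_i)/d_i with (m_0, d_0) = (0, 1). a_0 = floor(sqrt(132)) = 11, since 11^2 = 121 <= 132 < 144 = 12^2.
Iterate m_{i+1} = d_i*a_i - m_i, d_{i+1} = (132 - m_{i+1}^2)/d_i, a_{i+1} = floor((a_0 + m_{i+1})/d_{i+1}):
  m_1 = 1*11 - 0 = 11, d_1 = (132 - 11^2)/1 = 11/1 = 11, a_1 = floor((11 + 11)/11) = 2.
  m_2 = 11*2 - 11 = 11, d_2 = (132 - 11^2)/11 = 11/11 = 1, a_2 = floor((11 + 11)/1) = 22.
  m_3 = 1*22 - 11 = 11, d_3 = (132 - 11^2)/1 = 11/1 = 11: (m_3, d_3) = (m_1, d_1) = (11, 11), so from here the quotients repeat a_1, a_2; the period length is 2.
Hence the expansion of sqrt(132) is a_0 = 11 followed by the repeating block 2, 22 (period 2).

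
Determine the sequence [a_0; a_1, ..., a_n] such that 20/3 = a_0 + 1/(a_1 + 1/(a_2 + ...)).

[6; 1, 2]

Run the Euclidean algorithm on 20 and 3; the successive quotients are the partial quotients a_0, a_1, ... (each step inverts the fractional part left over by the previous one):
  20 = 6*3 + 2, so a_0 = 6.
  3 = 1*2 + 1, so a_1 = 1.
  2 = 2*1 + 0, so a_2 = 2.
The remainder reaches 0 after 3 divisions, so the expansion has 3 partial quotients, read off in order.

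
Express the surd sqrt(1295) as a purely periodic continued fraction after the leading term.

Write x_i = (sqrt(1295) + m_i)/d_i with (m_0, d_0) = (0, 1). a_0 = floor(sqrt(1295)) = 35, since 35^2 = 1225 <= 1295 < 1296 = 36^2.
Iterate m_{i+1} = d_i*a_i - m_i, d_{i+1} = (1295 - m_{i+1}^2)/d_i, a_{i+1} = floor((a_0 + m_{i+1})/d_{i+1}):
  m_1 = 1*35 - 0 = 35, d_1 = (1295 - 35^2)/1 = 70/1 = 70, a_1 = floor((35 + 35)/70) = 1.
  m_2 = 70*1 - 35 = 35, d_2 = (1295 - 35^2)/70 = 70/70 = 1, a_2 = floor((35 + 35)/1) = 70.
  m_3 = 1*70 - 35 = 35, d_3 = (1295 - 35^2)/1 = 70/1 = 70: (m_3, d_3) = (m_1, d_1) = (35, 70), so from here the quotients repeat a_1, a_2; the period length is 2.
Hence the expansion of sqrt(1295) is a_0 = 35 followed by the repeating block 1, 70 (period 2).

[35; (1, 70)]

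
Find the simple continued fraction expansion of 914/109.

Run the Euclidean algorithm on 914 and 109; the successive quotients are the partial quotients a_0, a_1, ... (each step inverts the fractional part left over by the previous one):
  914 = 8*109 + 42, so a_0 = 8.
  109 = 2*42 + 25, so a_1 = 2.
  42 = 1*25 + 17, so a_2 = 1.
  25 = 1*17 + 8, so a_3 = 1.
  17 = 2*8 + 1, so a_4 = 2.
  8 = 8*1 + 0, so a_5 = 8.
The remainder reaches 0 after 6 divisions, so the expansion has 6 partial quotients, read off in order.

[8; 2, 1, 1, 2, 8]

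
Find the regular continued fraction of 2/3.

Run the Euclidean algorithm on 2 and 3; the successive quotients are the partial quotients a_0, a_1, ... (each step inverts the fractional part left over by the previous one):
  2 = 0*3 + 2, so a_0 = 0.
  3 = 1*2 + 1, so a_1 = 1.
  2 = 2*1 + 0, so a_2 = 2.
The remainder reaches 0 after 3 divisions, so the expansion has 3 partial quotients, read off in order.

[0; 1, 2]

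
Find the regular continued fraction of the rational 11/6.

Run the Euclidean algorithm on 11 and 6; the successive quotients are the partial quotients a_0, a_1, ... (each step inverts the fractional part left over by the previous one):
  11 = 1*6 + 5, so a_0 = 1.
  6 = 1*5 + 1, so a_1 = 1.
  5 = 5*1 + 0, so a_2 = 5.
The remainder reaches 0 after 3 divisions, so the expansion has 3 partial quotients, read off in order.

[1; 1, 5]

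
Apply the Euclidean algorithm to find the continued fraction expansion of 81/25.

[3; 4, 6]

Run the Euclidean algorithm on 81 and 25; the successive quotients are the partial quotients a_0, a_1, ... (each step inverts the fractional part left over by the previous one):
  81 = 3*25 + 6, so a_0 = 3.
  25 = 4*6 + 1, so a_1 = 4.
  6 = 6*1 + 0, so a_2 = 6.
The remainder reaches 0 after 3 divisions, so the expansion has 3 partial quotients, read off in order.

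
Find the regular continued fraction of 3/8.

[0; 2, 1, 2]

Run the Euclidean algorithm on 3 and 8; the successive quotients are the partial quotients a_0, a_1, ... (each step inverts the fractional part left over by the previous one):
  3 = 0*8 + 3, so a_0 = 0.
  8 = 2*3 + 2, so a_1 = 2.
  3 = 1*2 + 1, so a_2 = 1.
  2 = 2*1 + 0, so a_3 = 2.
The remainder reaches 0 after 4 divisions, so the expansion has 4 partial quotients, read off in order.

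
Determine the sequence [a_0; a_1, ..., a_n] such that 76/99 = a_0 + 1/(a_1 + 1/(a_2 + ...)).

Run the Euclidean algorithm on 76 and 99; the successive quotients are the partial quotients a_0, a_1, ... (each step inverts the fractional part left over by the previous one):
  76 = 0*99 + 76, so a_0 = 0.
  99 = 1*76 + 23, so a_1 = 1.
  76 = 3*23 + 7, so a_2 = 3.
  23 = 3*7 + 2, so a_3 = 3.
  7 = 3*2 + 1, so a_4 = 3.
  2 = 2*1 + 0, so a_5 = 2.
The remainder reaches 0 after 6 divisions, so the expansion has 6 partial quotients, read off in order.

[0; 1, 3, 3, 3, 2]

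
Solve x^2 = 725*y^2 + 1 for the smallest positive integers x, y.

First expand sqrt(725) as a continued fraction. With x_i = (sqrt(725) + m_i)/d_i and (m_0, d_0) = (0, 1): a_0 = floor(sqrt(725)) = 26, since 26^2 = 676 <= 725 < 729 = 27^2.
Iterate m_{i+1} = d_i*a_i - m_i, d_{i+1} = (725 - m_{i+1}^2)/d_i, a_{i+1} = floor((a_0 + m_{i+1})/d_{i+1}):
  m_1 = 1*26 - 0 = 26, d_1 = (725 - 26^2)/1 = 49/1 = 49, a_1 = floor((26 + 26)/49) = 1.
  m_2 = 49*1 - 26 = 23, d_2 = (725 - 23^2)/49 = 196/49 = 4, a_2 = floor((26 + 23)/4) = 12.
  m_3 = 4*12 - 23 = 25, d_3 = (725 - 25^2)/4 = 100/4 = 25, a_3 = floor((26 + 25)/25) = 2.
  m_4 = 25*2 - 25 = 25, d_4 = (725 - 25^2)/25 = 100/25 = 4, a_4 = floor((26 + 25)/4) = 12.
  m_5 = 4*12 - 25 = 23, d_5 = (725 - 23^2)/4 = 196/4 = 49, a_5 = floor((26 + 23)/49) = 1.
  m_6 = 49*1 - 23 = 26, d_6 = (725 - 26^2)/49 = 49/49 = 1, a_6 = floor((26 + 26)/1) = 52.
  m_7 = 1*52 - 26 = 26, d_7 = (725 - 26^2)/1 = 49/1 = 49: (m_7, d_7) = (m_1, d_1) = (26, 49), so from here the quotients repeat a_1, ..., a_6; the period length is 6.
So sqrt(725) = [26; (1, 12, 2, 12, 1, 52)] with period length k = 6.
k is even, so the fundamental solution of x^2 - 725y^2 = 1 is (p_{k-1}, q_{k-1}) = (p_5, q_5); compute convergents through index 5.
Convergents (p_i = a_i*p_{i-1} + p_{i-2}, q_i = a_i*q_{i-1} + q_{i-2} with p_{-2}=0, p_{-1}=1, q_{-2}=1, q_{-1}=0):
  i=0: a_0=26, p_0 = 26*1 + 0 = 26, q_0 = 26*0 + 1 = 1.
  i=1: a_1=1, p_1 = 1*26 + 1 = 27, q_1 = 1*1 + 0 = 1.
  i=2: a_2=12, p_2 = 12*27 + 26 = 350, q_2 = 12*1 + 1 = 13.
  i=3: a_3=2, p_3 = 2*350 + 27 = 727, q_3 = 2*13 + 1 = 27.
  i=4: a_4=12, p_4 = 12*727 + 350 = 9074, q_4 = 12*27 + 13 = 337.
  i=5: a_5=1, p_5 = 1*9074 + 727 = 9801, q_5 = 1*337 + 27 = 364.
Check: 9801^2 - 725*364^2 = 96059601 - 96059600 = 1, so (x, y) = (9801, 364) solves the equation, and by the theorem it is the least positive solution.

(x, y) = (9801, 364)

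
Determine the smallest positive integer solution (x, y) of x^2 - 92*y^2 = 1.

First expand sqrt(92) as a continued fraction. With x_i = (sqrt(92) + m_i)/d_i and (m_0, d_0) = (0, 1): a_0 = floor(sqrt(92)) = 9, since 9^2 = 81 <= 92 < 100 = 10^2.
Iterate m_{i+1} = d_i*a_i - m_i, d_{i+1} = (92 - m_{i+1}^2)/d_i, a_{i+1} = floor((a_0 + m_{i+1})/d_{i+1}):
  m_1 = 1*9 - 0 = 9, d_1 = (92 - 9^2)/1 = 11/1 = 11, a_1 = floor((9 + 9)/11) = 1.
  m_2 = 11*1 - 9 = 2, d_2 = (92 - 2^2)/11 = 88/11 = 8, a_2 = floor((9 + 2)/8) = 1.
  m_3 = 8*1 - 2 = 6, d_3 = (92 - 6^2)/8 = 56/8 = 7, a_3 = floor((9 + 6)/7) = 2.
  m_4 = 7*2 - 6 = 8, d_4 = (92 - 8^2)/7 = 28/7 = 4, a_4 = floor((9 + 8)/4) = 4.
  m_5 = 4*4 - 8 = 8, d_5 = (92 - 8^2)/4 = 28/4 = 7, a_5 = floor((9 + 8)/7) = 2.
  m_6 = 7*2 - 8 = 6, d_6 = (92 - 6^2)/7 = 56/7 = 8, a_6 = floor((9 + 6)/8) = 1.
  m_7 = 8*1 - 6 = 2, d_7 = (92 - 2^2)/8 = 88/8 = 11, a_7 = floor((9 + 2)/11) = 1.
  m_8 = 11*1 - 2 = 9, d_8 = (92 - 9^2)/11 = 11/11 = 1, a_8 = floor((9 + 9)/1) = 18.
  m_9 = 1*18 - 9 = 9, d_9 = (92 - 9^2)/1 = 11/1 = 11: (m_9, d_9) = (m_1, d_1) = (9, 11), so from here the quotients repeat a_1, ..., a_8; the period length is 8.
So sqrt(92) = [9; (1, 1, 2, 4, 2, 1, 1, 18)] with period length k = 8.
k is even, so the fundamental solution of x^2 - 92y^2 = 1 is (p_{k-1}, q_{k-1}) = (p_7, q_7); compute convergents through index 7.
Convergents (p_i = a_i*p_{i-1} + p_{i-2}, q_i = a_i*q_{i-1} + q_{i-2} with p_{-2}=0, p_{-1}=1, q_{-2}=1, q_{-1}=0):
  i=0: a_0=9, p_0 = 9*1 + 0 = 9, q_0 = 9*0 + 1 = 1.
  i=1: a_1=1, p_1 = 1*9 + 1 = 10, q_1 = 1*1 + 0 = 1.
  i=2: a_2=1, p_2 = 1*10 + 9 = 19, q_2 = 1*1 + 1 = 2.
  i=3: a_3=2, p_3 = 2*19 + 10 = 48, q_3 = 2*2 + 1 = 5.
  i=4: a_4=4, p_4 = 4*48 + 19 = 211, q_4 = 4*5 + 2 = 22.
  i=5: a_5=2, p_5 = 2*211 + 48 = 470, q_5 = 2*22 + 5 = 49.
  i=6: a_6=1, p_6 = 1*470 + 211 = 681, q_6 = 1*49 + 22 = 71.
  i=7: a_7=1, p_7 = 1*681 + 470 = 1151, q_7 = 1*71 + 49 = 120.
Check: 1151^2 - 92*120^2 = 1324801 - 1324800 = 1, so (x, y) = (1151, 120) solves the equation, and by the theorem it is the least positive solution.

(x, y) = (1151, 120)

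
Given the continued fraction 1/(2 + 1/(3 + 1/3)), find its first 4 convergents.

0/1, 1/2, 3/7, 10/23

Using the convergent recurrence p_i = a_i*p_{i-1} + p_{i-2}, q_i = a_i*q_{i-1} + q_{i-2} with p_{-2}=0, p_{-1}=1, q_{-2}=1, q_{-1}=0:
  i=0: a_0=0, p_0 = 0*1 + 0 = 0, q_0 = 0*0 + 1 = 1.
  i=1: a_1=2, p_1 = 2*0 + 1 = 1, q_1 = 2*1 + 0 = 2.
  i=2: a_2=3, p_2 = 3*1 + 0 = 3, q_2 = 3*2 + 1 = 7.
  i=3: a_3=3, p_3 = 3*3 + 1 = 10, q_3 = 3*7 + 2 = 23.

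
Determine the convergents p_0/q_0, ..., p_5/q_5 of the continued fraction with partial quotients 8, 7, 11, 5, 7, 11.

Using the convergent recurrence p_i = a_i*p_{i-1} + p_{i-2}, q_i = a_i*q_{i-1} + q_{i-2} with p_{-2}=0, p_{-1}=1, q_{-2}=1, q_{-1}=0:
  i=0: a_0=8, p_0 = 8*1 + 0 = 8, q_0 = 8*0 + 1 = 1.
  i=1: a_1=7, p_1 = 7*8 + 1 = 57, q_1 = 7*1 + 0 = 7.
  i=2: a_2=11, p_2 = 11*57 + 8 = 635, q_2 = 11*7 + 1 = 78.
  i=3: a_3=5, p_3 = 5*635 + 57 = 3232, q_3 = 5*78 + 7 = 397.
  i=4: a_4=7, p_4 = 7*3232 + 635 = 23259, q_4 = 7*397 + 78 = 2857.
  i=5: a_5=11, p_5 = 11*23259 + 3232 = 259081, q_5 = 11*2857 + 397 = 31824.

8/1, 57/7, 635/78, 3232/397, 23259/2857, 259081/31824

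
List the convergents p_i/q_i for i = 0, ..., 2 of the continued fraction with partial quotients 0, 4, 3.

Using the convergent recurrence p_i = a_i*p_{i-1} + p_{i-2}, q_i = a_i*q_{i-1} + q_{i-2} with p_{-2}=0, p_{-1}=1, q_{-2}=1, q_{-1}=0:
  i=0: a_0=0, p_0 = 0*1 + 0 = 0, q_0 = 0*0 + 1 = 1.
  i=1: a_1=4, p_1 = 4*0 + 1 = 1, q_1 = 4*1 + 0 = 4.
  i=2: a_2=3, p_2 = 3*1 + 0 = 3, q_2 = 3*4 + 1 = 13.

0/1, 1/4, 3/13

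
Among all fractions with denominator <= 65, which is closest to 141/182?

31/40

Expand x = 141/182 as a continued fraction with the Euclidean algorithm:
  141 = 0*182 + 141, so a_0 = 0.
  182 = 1*141 + 41, so a_1 = 1.
  141 = 3*41 + 18, so a_2 = 3.
  41 = 2*18 + 5, so a_3 = 2.
  18 = 3*5 + 3, so a_4 = 3.
  5 = 1*3 + 2, so a_5 = 1.
  3 = 1*2 + 1, so a_6 = 1.
  2 = 2*1 + 0, so a_7 = 2.
so x = [0; 1, 3, 2, 3, 1, 1, 2].
Convergents (p_i = a_i*p_{i-1} + p_{i-2}, q_i = a_i*q_{i-1} + q_{i-2} with p_{-2}=0, p_{-1}=1, q_{-2}=1, q_{-1}=0), until the denominator exceeds 65:
  i=0: a_0=0, p_0 = 0*1 + 0 = 0, q_0 = 0*0 + 1 = 1.
  i=1: a_1=1, p_1 = 1*0 + 1 = 1, q_1 = 1*1 + 0 = 1.
  i=2: a_2=3, p_2 = 3*1 + 0 = 3, q_2 = 3*1 + 1 = 4.
  i=3: a_3=2, p_3 = 2*3 + 1 = 7, q_3 = 2*4 + 1 = 9.
  i=4: a_4=3, p_4 = 3*7 + 3 = 24, q_4 = 3*9 + 4 = 31.
  i=5: a_5=1, p_5 = 1*24 + 7 = 31, q_5 = 1*31 + 9 = 40.
  i=6: a_6=1, p_6 = 1*31 + 24 = 55, q_6 = 1*40 + 31 = 71.
q_6 = 71 > 65, so the last convergent with denominator <= 65 is p_5/q_5 = 31/40.
The closest fraction with denominator <= 65 is either p_5/q_5 or the intermediate fraction (k*p_5 + p_4)/(k*q_5 + q_4) with the largest k >= 1 whose denominator stays <= 65; these approach x as k grows, and every other convergent or intermediate fraction in range is farther away.
Largest k: floor((65 - q_4)/q_5) = floor((65 - 31)/40) = 0.
Since k = 0, no intermediate fraction beyond p_5/q_5 has denominator <= 65, so the convergent 31/40 is the closest (its error is |141*40 - 31*182|/(182*40) = 2/7280).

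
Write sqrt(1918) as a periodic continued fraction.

[43; (1, 3, 1, 7, 6, 7, 1, 3, 1, 86)]

Write x_i = (sqrt(1918) + m_i)/d_i with (m_0, d_0) = (0, 1). a_0 = floor(sqrt(1918)) = 43, since 43^2 = 1849 <= 1918 < 1936 = 44^2.
Iterate m_{i+1} = d_i*a_i - m_i, d_{i+1} = (1918 - m_{i+1}^2)/d_i, a_{i+1} = floor((a_0 + m_{i+1})/d_{i+1}):
  m_1 = 1*43 - 0 = 43, d_1 = (1918 - 43^2)/1 = 69/1 = 69, a_1 = floor((43 + 43)/69) = 1.
  m_2 = 69*1 - 43 = 26, d_2 = (1918 - 26^2)/69 = 1242/69 = 18, a_2 = floor((43 + 26)/18) = 3.
  m_3 = 18*3 - 26 = 28, d_3 = (1918 - 28^2)/18 = 1134/18 = 63, a_3 = floor((43 + 28)/63) = 1.
  m_4 = 63*1 - 28 = 35, d_4 = (1918 - 35^2)/63 = 693/63 = 11, a_4 = floor((43 + 35)/11) = 7.
  m_5 = 11*7 - 35 = 42, d_5 = (1918 - 42^2)/11 = 154/11 = 14, a_5 = floor((43 + 42)/14) = 6.
  m_6 = 14*6 - 42 = 42, d_6 = (1918 - 42^2)/14 = 154/14 = 11, a_6 = floor((43 + 42)/11) = 7.
  m_7 = 11*7 - 42 = 35, d_7 = (1918 - 35^2)/11 = 693/11 = 63, a_7 = floor((43 + 35)/63) = 1.
  m_8 = 63*1 - 35 = 28, d_8 = (1918 - 28^2)/63 = 1134/63 = 18, a_8 = floor((43 + 28)/18) = 3.
  m_9 = 18*3 - 28 = 26, d_9 = (1918 - 26^2)/18 = 1242/18 = 69, a_9 = floor((43 + 26)/69) = 1.
  m_10 = 69*1 - 26 = 43, d_10 = (1918 - 43^2)/69 = 69/69 = 1, a_10 = floor((43 + 43)/1) = 86.
  m_11 = 1*86 - 43 = 43, d_11 = (1918 - 43^2)/1 = 69/1 = 69: (m_11, d_11) = (m_1, d_1) = (43, 69), so from here the quotients repeat a_1, ..., a_10; the period length is 10.
Hence the expansion of sqrt(1918) is a_0 = 43 followed by the repeating block 1, 3, 1, 7, 6, 7, 1, 3, 1, 86 (period 10).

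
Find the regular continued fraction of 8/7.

[1; 7]

Run the Euclidean algorithm on 8 and 7; the successive quotients are the partial quotients a_0, a_1, ... (each step inverts the fractional part left over by the previous one):
  8 = 1*7 + 1, so a_0 = 1.
  7 = 7*1 + 0, so a_1 = 7.
The remainder reaches 0 after 2 divisions, so the expansion has 2 partial quotients, read off in order.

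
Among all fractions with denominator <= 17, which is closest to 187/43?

Expand x = 187/43 as a continued fraction with the Euclidean algorithm:
  187 = 4*43 + 15, so a_0 = 4.
  43 = 2*15 + 13, so a_1 = 2.
  15 = 1*13 + 2, so a_2 = 1.
  13 = 6*2 + 1, so a_3 = 6.
  2 = 2*1 + 0, so a_4 = 2.
so x = [4; 2, 1, 6, 2].
Convergents (p_i = a_i*p_{i-1} + p_{i-2}, q_i = a_i*q_{i-1} + q_{i-2} with p_{-2}=0, p_{-1}=1, q_{-2}=1, q_{-1}=0), until the denominator exceeds 17:
  i=0: a_0=4, p_0 = 4*1 + 0 = 4, q_0 = 4*0 + 1 = 1.
  i=1: a_1=2, p_1 = 2*4 + 1 = 9, q_1 = 2*1 + 0 = 2.
  i=2: a_2=1, p_2 = 1*9 + 4 = 13, q_2 = 1*2 + 1 = 3.
  i=3: a_3=6, p_3 = 6*13 + 9 = 87, q_3 = 6*3 + 2 = 20.
q_3 = 20 > 17, so the last convergent with denominator <= 17 is p_2/q_2 = 13/3.
The closest fraction with denominator <= 17 is either p_2/q_2 or the intermediate fraction (k*p_2 + p_1)/(k*q_2 + q_1) with the largest k >= 1 whose denominator stays <= 17; these approach x as k grows, and every other convergent or intermediate fraction in range is farther away.
Largest k: floor((17 - q_1)/q_2) = floor((17 - 2)/3) = 5.
That gives (5*13 + 9)/(5*3 + 2) = 74/17.
Compare the errors: |x - 13/3| = |187*3 - 13*43|/(43*3) = 2/129, and |x - 74/17| = |187*17 - 74*43|/(43*17) = 3/731.
Cross-multiplying, 3*129 = 387 < 1462 = 2*731, so 3/731 is smaller: the intermediate fraction 74/17 is closer to x than 13/3.

74/17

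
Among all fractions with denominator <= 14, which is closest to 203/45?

Expand x = 203/45 as a continued fraction with the Euclidean algorithm:
  203 = 4*45 + 23, so a_0 = 4.
  45 = 1*23 + 22, so a_1 = 1.
  23 = 1*22 + 1, so a_2 = 1.
  22 = 22*1 + 0, so a_3 = 22.
so x = [4; 1, 1, 22].
Convergents (p_i = a_i*p_{i-1} + p_{i-2}, q_i = a_i*q_{i-1} + q_{i-2} with p_{-2}=0, p_{-1}=1, q_{-2}=1, q_{-1}=0), until the denominator exceeds 14:
  i=0: a_0=4, p_0 = 4*1 + 0 = 4, q_0 = 4*0 + 1 = 1.
  i=1: a_1=1, p_1 = 1*4 + 1 = 5, q_1 = 1*1 + 0 = 1.
  i=2: a_2=1, p_2 = 1*5 + 4 = 9, q_2 = 1*1 + 1 = 2.
  i=3: a_3=22, p_3 = 22*9 + 5 = 203, q_3 = 22*2 + 1 = 45.
q_3 = 45 > 14, so the last convergent with denominator <= 14 is p_2/q_2 = 9/2.
The closest fraction with denominator <= 14 is either p_2/q_2 or the intermediate fraction (k*p_2 + p_1)/(k*q_2 + q_1) with the largest k >= 1 whose denominator stays <= 14; these approach x as k grows, and every other convergent or intermediate fraction in range is farther away.
Largest k: floor((14 - q_1)/q_2) = floor((14 - 1)/2) = 6.
That gives (6*9 + 5)/(6*2 + 1) = 59/13.
Compare the errors: |x - 9/2| = |203*2 - 9*45|/(45*2) = 1/90, and |x - 59/13| = |203*13 - 59*45|/(45*13) = 16/585.
Cross-multiplying, 1*585 = 585 < 1440 = 16*90, so 1/90 is smaller: the convergent 9/2 is closer to x than 59/13.

9/2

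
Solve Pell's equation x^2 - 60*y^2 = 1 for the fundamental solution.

First expand sqrt(60) as a continued fraction. With x_i = (sqrt(60) + m_i)/d_i and (m_0, d_0) = (0, 1): a_0 = floor(sqrt(60)) = 7, since 7^2 = 49 <= 60 < 64 = 8^2.
Iterate m_{i+1} = d_i*a_i - m_i, d_{i+1} = (60 - m_{i+1}^2)/d_i, a_{i+1} = floor((a_0 + m_{i+1})/d_{i+1}):
  m_1 = 1*7 - 0 = 7, d_1 = (60 - 7^2)/1 = 11/1 = 11, a_1 = floor((7 + 7)/11) = 1.
  m_2 = 11*1 - 7 = 4, d_2 = (60 - 4^2)/11 = 44/11 = 4, a_2 = floor((7 + 4)/4) = 2.
  m_3 = 4*2 - 4 = 4, d_3 = (60 - 4^2)/4 = 44/4 = 11, a_3 = floor((7 + 4)/11) = 1.
  m_4 = 11*1 - 4 = 7, d_4 = (60 - 7^2)/11 = 11/11 = 1, a_4 = floor((7 + 7)/1) = 14.
  m_5 = 1*14 - 7 = 7, d_5 = (60 - 7^2)/1 = 11/1 = 11: (m_5, d_5) = (m_1, d_1) = (7, 11), so from here the quotients repeat a_1, ..., a_4; the period length is 4.
So sqrt(60) = [7; (1, 2, 1, 14)] with period length k = 4.
k is even, so the fundamental solution of x^2 - 60y^2 = 1 is (p_{k-1}, q_{k-1}) = (p_3, q_3); compute convergents through index 3.
Convergents (p_i = a_i*p_{i-1} + p_{i-2}, q_i = a_i*q_{i-1} + q_{i-2} with p_{-2}=0, p_{-1}=1, q_{-2}=1, q_{-1}=0):
  i=0: a_0=7, p_0 = 7*1 + 0 = 7, q_0 = 7*0 + 1 = 1.
  i=1: a_1=1, p_1 = 1*7 + 1 = 8, q_1 = 1*1 + 0 = 1.
  i=2: a_2=2, p_2 = 2*8 + 7 = 23, q_2 = 2*1 + 1 = 3.
  i=3: a_3=1, p_3 = 1*23 + 8 = 31, q_3 = 1*3 + 1 = 4.
Check: 31^2 - 60*4^2 = 961 - 960 = 1, so (x, y) = (31, 4) solves the equation, and by the theorem it is the least positive solution.

(x, y) = (31, 4)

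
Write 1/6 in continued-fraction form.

Run the Euclidean algorithm on 1 and 6; the successive quotients are the partial quotients a_0, a_1, ... (each step inverts the fractional part left over by the previous one):
  1 = 0*6 + 1, so a_0 = 0.
  6 = 6*1 + 0, so a_1 = 6.
The remainder reaches 0 after 2 divisions, so the expansion has 2 partial quotients, read off in order.

[0; 6]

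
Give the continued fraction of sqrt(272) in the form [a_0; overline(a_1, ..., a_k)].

[16; overline(2, 32)]

Write x_i = (sqrt(272) + m_i)/d_i with (m_0, d_0) = (0, 1). a_0 = floor(sqrt(272)) = 16, since 16^2 = 256 <= 272 < 289 = 17^2.
Iterate m_{i+1} = d_i*a_i - m_i, d_{i+1} = (272 - m_{i+1}^2)/d_i, a_{i+1} = floor((a_0 + m_{i+1})/d_{i+1}):
  m_1 = 1*16 - 0 = 16, d_1 = (272 - 16^2)/1 = 16/1 = 16, a_1 = floor((16 + 16)/16) = 2.
  m_2 = 16*2 - 16 = 16, d_2 = (272 - 16^2)/16 = 16/16 = 1, a_2 = floor((16 + 16)/1) = 32.
  m_3 = 1*32 - 16 = 16, d_3 = (272 - 16^2)/1 = 16/1 = 16: (m_3, d_3) = (m_1, d_1) = (16, 16), so from here the quotients repeat a_1, a_2; the period length is 2.
Hence the expansion of sqrt(272) is a_0 = 16 followed by the repeating block 2, 32 (period 2).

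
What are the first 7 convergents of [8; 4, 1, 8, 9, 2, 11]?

Using the convergent recurrence p_i = a_i*p_{i-1} + p_{i-2}, q_i = a_i*q_{i-1} + q_{i-2} with p_{-2}=0, p_{-1}=1, q_{-2}=1, q_{-1}=0:
  i=0: a_0=8, p_0 = 8*1 + 0 = 8, q_0 = 8*0 + 1 = 1.
  i=1: a_1=4, p_1 = 4*8 + 1 = 33, q_1 = 4*1 + 0 = 4.
  i=2: a_2=1, p_2 = 1*33 + 8 = 41, q_2 = 1*4 + 1 = 5.
  i=3: a_3=8, p_3 = 8*41 + 33 = 361, q_3 = 8*5 + 4 = 44.
  i=4: a_4=9, p_4 = 9*361 + 41 = 3290, q_4 = 9*44 + 5 = 401.
  i=5: a_5=2, p_5 = 2*3290 + 361 = 6941, q_5 = 2*401 + 44 = 846.
  i=6: a_6=11, p_6 = 11*6941 + 3290 = 79641, q_6 = 11*846 + 401 = 9707.

8/1, 33/4, 41/5, 361/44, 3290/401, 6941/846, 79641/9707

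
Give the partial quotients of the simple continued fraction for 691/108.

Run the Euclidean algorithm on 691 and 108; the successive quotients are the partial quotients a_0, a_1, ... (each step inverts the fractional part left over by the previous one):
  691 = 6*108 + 43, so a_0 = 6.
  108 = 2*43 + 22, so a_1 = 2.
  43 = 1*22 + 21, so a_2 = 1.
  22 = 1*21 + 1, so a_3 = 1.
  21 = 21*1 + 0, so a_4 = 21.
The remainder reaches 0 after 5 divisions, so the expansion has 5 partial quotients, read off in order.

[6; 2, 1, 1, 21]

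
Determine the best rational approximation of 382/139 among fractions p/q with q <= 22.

11/4

Expand x = 382/139 as a continued fraction with the Euclidean algorithm:
  382 = 2*139 + 104, so a_0 = 2.
  139 = 1*104 + 35, so a_1 = 1.
  104 = 2*35 + 34, so a_2 = 2.
  35 = 1*34 + 1, so a_3 = 1.
  34 = 34*1 + 0, so a_4 = 34.
so x = [2; 1, 2, 1, 34].
Convergents (p_i = a_i*p_{i-1} + p_{i-2}, q_i = a_i*q_{i-1} + q_{i-2} with p_{-2}=0, p_{-1}=1, q_{-2}=1, q_{-1}=0), until the denominator exceeds 22:
  i=0: a_0=2, p_0 = 2*1 + 0 = 2, q_0 = 2*0 + 1 = 1.
  i=1: a_1=1, p_1 = 1*2 + 1 = 3, q_1 = 1*1 + 0 = 1.
  i=2: a_2=2, p_2 = 2*3 + 2 = 8, q_2 = 2*1 + 1 = 3.
  i=3: a_3=1, p_3 = 1*8 + 3 = 11, q_3 = 1*3 + 1 = 4.
  i=4: a_4=34, p_4 = 34*11 + 8 = 382, q_4 = 34*4 + 3 = 139.
q_4 = 139 > 22, so the last convergent with denominator <= 22 is p_3/q_3 = 11/4.
The closest fraction with denominator <= 22 is either p_3/q_3 or the intermediate fraction (k*p_3 + p_2)/(k*q_3 + q_2) with the largest k >= 1 whose denominator stays <= 22; these approach x as k grows, and every other convergent or intermediate fraction in range is farther away.
Largest k: floor((22 - q_2)/q_3) = floor((22 - 3)/4) = 4.
That gives (4*11 + 8)/(4*4 + 3) = 52/19.
Compare the errors: |x - 11/4| = |382*4 - 11*139|/(139*4) = 1/556, and |x - 52/19| = |382*19 - 52*139|/(139*19) = 30/2641.
Cross-multiplying, 1*2641 = 2641 < 16680 = 30*556, so 1/556 is smaller: the convergent 11/4 is closer to x than 52/19.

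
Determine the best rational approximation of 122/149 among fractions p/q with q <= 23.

Expand x = 122/149 as a continued fraction with the Euclidean algorithm:
  122 = 0*149 + 122, so a_0 = 0.
  149 = 1*122 + 27, so a_1 = 1.
  122 = 4*27 + 14, so a_2 = 4.
  27 = 1*14 + 13, so a_3 = 1.
  14 = 1*13 + 1, so a_4 = 1.
  13 = 13*1 + 0, so a_5 = 13.
so x = [0; 1, 4, 1, 1, 13].
Convergents (p_i = a_i*p_{i-1} + p_{i-2}, q_i = a_i*q_{i-1} + q_{i-2} with p_{-2}=0, p_{-1}=1, q_{-2}=1, q_{-1}=0), until the denominator exceeds 23:
  i=0: a_0=0, p_0 = 0*1 + 0 = 0, q_0 = 0*0 + 1 = 1.
  i=1: a_1=1, p_1 = 1*0 + 1 = 1, q_1 = 1*1 + 0 = 1.
  i=2: a_2=4, p_2 = 4*1 + 0 = 4, q_2 = 4*1 + 1 = 5.
  i=3: a_3=1, p_3 = 1*4 + 1 = 5, q_3 = 1*5 + 1 = 6.
  i=4: a_4=1, p_4 = 1*5 + 4 = 9, q_4 = 1*6 + 5 = 11.
  i=5: a_5=13, p_5 = 13*9 + 5 = 122, q_5 = 13*11 + 6 = 149.
q_5 = 149 > 23, so the last convergent with denominator <= 23 is p_4/q_4 = 9/11.
The closest fraction with denominator <= 23 is either p_4/q_4 or the intermediate fraction (k*p_4 + p_3)/(k*q_4 + q_3) with the largest k >= 1 whose denominator stays <= 23; these approach x as k grows, and every other convergent or intermediate fraction in range is farther away.
Largest k: floor((23 - q_3)/q_4) = floor((23 - 6)/11) = 1.
That gives (1*9 + 5)/(1*11 + 6) = 14/17.
Compare the errors: |x - 9/11| = |122*11 - 9*149|/(149*11) = 1/1639, and |x - 14/17| = |122*17 - 14*149|/(149*17) = 12/2533.
Cross-multiplying, 1*2533 = 2533 < 19668 = 12*1639, so 1/1639 is smaller: the convergent 9/11 is closer to x than 14/17.

9/11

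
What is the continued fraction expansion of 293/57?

Run the Euclidean algorithm on 293 and 57; the successive quotients are the partial quotients a_0, a_1, ... (each step inverts the fractional part left over by the previous one):
  293 = 5*57 + 8, so a_0 = 5.
  57 = 7*8 + 1, so a_1 = 7.
  8 = 8*1 + 0, so a_2 = 8.
The remainder reaches 0 after 3 divisions, so the expansion has 3 partial quotients, read off in order.

[5; 7, 8]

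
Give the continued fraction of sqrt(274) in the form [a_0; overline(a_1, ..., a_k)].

Write x_i = (sqrt(274) + m_i)/d_i with (m_0, d_0) = (0, 1). a_0 = floor(sqrt(274)) = 16, since 16^2 = 256 <= 274 < 289 = 17^2.
Iterate m_{i+1} = d_i*a_i - m_i, d_{i+1} = (274 - m_{i+1}^2)/d_i, a_{i+1} = floor((a_0 + m_{i+1})/d_{i+1}):
  m_1 = 1*16 - 0 = 16, d_1 = (274 - 16^2)/1 = 18/1 = 18, a_1 = floor((16 + 16)/18) = 1.
  m_2 = 18*1 - 16 = 2, d_2 = (274 - 2^2)/18 = 270/18 = 15, a_2 = floor((16 + 2)/15) = 1.
  m_3 = 15*1 - 2 = 13, d_3 = (274 - 13^2)/15 = 105/15 = 7, a_3 = floor((16 + 13)/7) = 4.
  m_4 = 7*4 - 13 = 15, d_4 = (274 - 15^2)/7 = 49/7 = 7, a_4 = floor((16 + 15)/7) = 4.
  m_5 = 7*4 - 15 = 13, d_5 = (274 - 13^2)/7 = 105/7 = 15, a_5 = floor((16 + 13)/15) = 1.
  m_6 = 15*1 - 13 = 2, d_6 = (274 - 2^2)/15 = 270/15 = 18, a_6 = floor((16 + 2)/18) = 1.
  m_7 = 18*1 - 2 = 16, d_7 = (274 - 16^2)/18 = 18/18 = 1, a_7 = floor((16 + 16)/1) = 32.
  m_8 = 1*32 - 16 = 16, d_8 = (274 - 16^2)/1 = 18/1 = 18: (m_8, d_8) = (m_1, d_1) = (16, 18), so from here the quotients repeat a_1, ..., a_7; the period length is 7.
Hence the expansion of sqrt(274) is a_0 = 16 followed by the repeating block 1, 1, 4, 4, 1, 1, 32 (period 7).

[16; overline(1, 1, 4, 4, 1, 1, 32)]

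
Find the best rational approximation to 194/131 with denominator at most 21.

31/21

Expand x = 194/131 as a continued fraction with the Euclidean algorithm:
  194 = 1*131 + 63, so a_0 = 1.
  131 = 2*63 + 5, so a_1 = 2.
  63 = 12*5 + 3, so a_2 = 12.
  5 = 1*3 + 2, so a_3 = 1.
  3 = 1*2 + 1, so a_4 = 1.
  2 = 2*1 + 0, so a_5 = 2.
so x = [1; 2, 12, 1, 1, 2].
Convergents (p_i = a_i*p_{i-1} + p_{i-2}, q_i = a_i*q_{i-1} + q_{i-2} with p_{-2}=0, p_{-1}=1, q_{-2}=1, q_{-1}=0), until the denominator exceeds 21:
  i=0: a_0=1, p_0 = 1*1 + 0 = 1, q_0 = 1*0 + 1 = 1.
  i=1: a_1=2, p_1 = 2*1 + 1 = 3, q_1 = 2*1 + 0 = 2.
  i=2: a_2=12, p_2 = 12*3 + 1 = 37, q_2 = 12*2 + 1 = 25.
q_2 = 25 > 21, so the last convergent with denominator <= 21 is p_1/q_1 = 3/2.
The closest fraction with denominator <= 21 is either p_1/q_1 or the intermediate fraction (k*p_1 + p_0)/(k*q_1 + q_0) with the largest k >= 1 whose denominator stays <= 21; these approach x as k grows, and every other convergent or intermediate fraction in range is farther away.
Largest k: floor((21 - q_0)/q_1) = floor((21 - 1)/2) = 10.
That gives (10*3 + 1)/(10*2 + 1) = 31/21.
Compare the errors: |x - 3/2| = |194*2 - 3*131|/(131*2) = 5/262, and |x - 31/21| = |194*21 - 31*131|/(131*21) = 13/2751.
Cross-multiplying, 13*262 = 3406 < 13755 = 5*2751, so 13/2751 is smaller: the intermediate fraction 31/21 is closer to x than 3/2.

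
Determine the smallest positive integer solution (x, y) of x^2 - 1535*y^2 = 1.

(x, y) = (1378124, 35175)

First expand sqrt(1535) as a continued fraction. With x_i = (sqrt(1535) + m_i)/d_i and (m_0, d_0) = (0, 1): a_0 = floor(sqrt(1535)) = 39, since 39^2 = 1521 <= 1535 < 1600 = 40^2.
Iterate m_{i+1} = d_i*a_i - m_i, d_{i+1} = (1535 - m_{i+1}^2)/d_i, a_{i+1} = floor((a_0 + m_{i+1})/d_{i+1}):
  m_1 = 1*39 - 0 = 39, d_1 = (1535 - 39^2)/1 = 14/1 = 14, a_1 = floor((39 + 39)/14) = 5.
  m_2 = 14*5 - 39 = 31, d_2 = (1535 - 31^2)/14 = 574/14 = 41, a_2 = floor((39 + 31)/41) = 1.
  m_3 = 41*1 - 31 = 10, d_3 = (1535 - 10^2)/41 = 1435/41 = 35, a_3 = floor((39 + 10)/35) = 1.
  m_4 = 35*1 - 10 = 25, d_4 = (1535 - 25^2)/35 = 910/35 = 26, a_4 = floor((39 + 25)/26) = 2.
  m_5 = 26*2 - 25 = 27, d_5 = (1535 - 27^2)/26 = 806/26 = 31, a_5 = floor((39 + 27)/31) = 2.
  m_6 = 31*2 - 27 = 35, d_6 = (1535 - 35^2)/31 = 310/31 = 10, a_6 = floor((39 + 35)/10) = 7.
  m_7 = 10*7 - 35 = 35, d_7 = (1535 - 35^2)/10 = 310/10 = 31, a_7 = floor((39 + 35)/31) = 2.
  m_8 = 31*2 - 35 = 27, d_8 = (1535 - 27^2)/31 = 806/31 = 26, a_8 = floor((39 + 27)/26) = 2.
  m_9 = 26*2 - 27 = 25, d_9 = (1535 - 25^2)/26 = 910/26 = 35, a_9 = floor((39 + 25)/35) = 1.
  m_10 = 35*1 - 25 = 10, d_10 = (1535 - 10^2)/35 = 1435/35 = 41, a_10 = floor((39 + 10)/41) = 1.
  m_11 = 41*1 - 10 = 31, d_11 = (1535 - 31^2)/41 = 574/41 = 14, a_11 = floor((39 + 31)/14) = 5.
  m_12 = 14*5 - 31 = 39, d_12 = (1535 - 39^2)/14 = 14/14 = 1, a_12 = floor((39 + 39)/1) = 78.
  m_13 = 1*78 - 39 = 39, d_13 = (1535 - 39^2)/1 = 14/1 = 14: (m_13, d_13) = (m_1, d_1) = (39, 14), so from here the quotients repeat a_1, ..., a_12; the period length is 12.
So sqrt(1535) = [39; (5, 1, 1, 2, 2, 7, 2, 2, 1, 1, 5, 78)] with period length k = 12.
k is even, so the fundamental solution of x^2 - 1535y^2 = 1 is (p_{k-1}, q_{k-1}) = (p_11, q_11); compute convergents through index 11.
Convergents (p_i = a_i*p_{i-1} + p_{i-2}, q_i = a_i*q_{i-1} + q_{i-2} with p_{-2}=0, p_{-1}=1, q_{-2}=1, q_{-1}=0):
  i=0: a_0=39, p_0 = 39*1 + 0 = 39, q_0 = 39*0 + 1 = 1.
  i=1: a_1=5, p_1 = 5*39 + 1 = 196, q_1 = 5*1 + 0 = 5.
  i=2: a_2=1, p_2 = 1*196 + 39 = 235, q_2 = 1*5 + 1 = 6.
  i=3: a_3=1, p_3 = 1*235 + 196 = 431, q_3 = 1*6 + 5 = 11.
  i=4: a_4=2, p_4 = 2*431 + 235 = 1097, q_4 = 2*11 + 6 = 28.
  i=5: a_5=2, p_5 = 2*1097 + 431 = 2625, q_5 = 2*28 + 11 = 67.
  i=6: a_6=7, p_6 = 7*2625 + 1097 = 19472, q_6 = 7*67 + 28 = 497.
  i=7: a_7=2, p_7 = 2*19472 + 2625 = 41569, q_7 = 2*497 + 67 = 1061.
  i=8: a_8=2, p_8 = 2*41569 + 19472 = 102610, q_8 = 2*1061 + 497 = 2619.
  i=9: a_9=1, p_9 = 1*102610 + 41569 = 144179, q_9 = 1*2619 + 1061 = 3680.
  i=10: a_10=1, p_10 = 1*144179 + 102610 = 246789, q_10 = 1*3680 + 2619 = 6299.
  i=11: a_11=5, p_11 = 5*246789 + 144179 = 1378124, q_11 = 5*6299 + 3680 = 35175.
Check: 1378124^2 - 1535*35175^2 = 1899225759376 - 1899225759375 = 1, so (x, y) = (1378124, 35175) solves the equation, and by the theorem it is the least positive solution.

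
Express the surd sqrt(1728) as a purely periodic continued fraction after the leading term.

[41; (1, 1, 3, 8, 1, 19, 1, 8, 3, 1, 1, 82)]

Write x_i = (sqrt(1728) + m_i)/d_i with (m_0, d_0) = (0, 1). a_0 = floor(sqrt(1728)) = 41, since 41^2 = 1681 <= 1728 < 1764 = 42^2.
Iterate m_{i+1} = d_i*a_i - m_i, d_{i+1} = (1728 - m_{i+1}^2)/d_i, a_{i+1} = floor((a_0 + m_{i+1})/d_{i+1}):
  m_1 = 1*41 - 0 = 41, d_1 = (1728 - 41^2)/1 = 47/1 = 47, a_1 = floor((41 + 41)/47) = 1.
  m_2 = 47*1 - 41 = 6, d_2 = (1728 - 6^2)/47 = 1692/47 = 36, a_2 = floor((41 + 6)/36) = 1.
  m_3 = 36*1 - 6 = 30, d_3 = (1728 - 30^2)/36 = 828/36 = 23, a_3 = floor((41 + 30)/23) = 3.
  m_4 = 23*3 - 30 = 39, d_4 = (1728 - 39^2)/23 = 207/23 = 9, a_4 = floor((41 + 39)/9) = 8.
  m_5 = 9*8 - 39 = 33, d_5 = (1728 - 33^2)/9 = 639/9 = 71, a_5 = floor((41 + 33)/71) = 1.
  m_6 = 71*1 - 33 = 38, d_6 = (1728 - 38^2)/71 = 284/71 = 4, a_6 = floor((41 + 38)/4) = 19.
  m_7 = 4*19 - 38 = 38, d_7 = (1728 - 38^2)/4 = 284/4 = 71, a_7 = floor((41 + 38)/71) = 1.
  m_8 = 71*1 - 38 = 33, d_8 = (1728 - 33^2)/71 = 639/71 = 9, a_8 = floor((41 + 33)/9) = 8.
  m_9 = 9*8 - 33 = 39, d_9 = (1728 - 39^2)/9 = 207/9 = 23, a_9 = floor((41 + 39)/23) = 3.
  m_10 = 23*3 - 39 = 30, d_10 = (1728 - 30^2)/23 = 828/23 = 36, a_10 = floor((41 + 30)/36) = 1.
  m_11 = 36*1 - 30 = 6, d_11 = (1728 - 6^2)/36 = 1692/36 = 47, a_11 = floor((41 + 6)/47) = 1.
  m_12 = 47*1 - 6 = 41, d_12 = (1728 - 41^2)/47 = 47/47 = 1, a_12 = floor((41 + 41)/1) = 82.
  m_13 = 1*82 - 41 = 41, d_13 = (1728 - 41^2)/1 = 47/1 = 47: (m_13, d_13) = (m_1, d_1) = (41, 47), so from here the quotients repeat a_1, ..., a_12; the period length is 12.
Hence the expansion of sqrt(1728) is a_0 = 41 followed by the repeating block 1, 1, 3, 8, 1, 19, 1, 8, 3, 1, 1, 82 (period 12).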